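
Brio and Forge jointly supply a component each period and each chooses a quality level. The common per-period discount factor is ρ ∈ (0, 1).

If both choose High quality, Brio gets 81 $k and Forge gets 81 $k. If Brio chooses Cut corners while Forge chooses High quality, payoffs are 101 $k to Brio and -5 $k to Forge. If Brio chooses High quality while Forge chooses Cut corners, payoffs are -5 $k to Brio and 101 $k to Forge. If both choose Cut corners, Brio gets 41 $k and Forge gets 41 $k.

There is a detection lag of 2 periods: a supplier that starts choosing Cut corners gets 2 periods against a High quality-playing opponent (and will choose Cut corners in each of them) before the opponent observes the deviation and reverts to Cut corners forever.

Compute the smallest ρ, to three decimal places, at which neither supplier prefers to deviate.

Deviating for the 2 undetected periods gains 101−81 = 20 per period over cooperation, then loses 81−41 = 40 per period forever once punishment starts.
Gain: 20(1 + ρ + … + ρ^1); loss: 40·ρ^2/(1−ρ).
No profitable deviation ⇔ 20(1−ρ^2) ≤ 40·ρ^2, i.e. ρ^2 ≥ 20/(20+40) = 1/3.
Hence ρ ≥ (1/3)^(1/2) ≈ 0.577.

0.577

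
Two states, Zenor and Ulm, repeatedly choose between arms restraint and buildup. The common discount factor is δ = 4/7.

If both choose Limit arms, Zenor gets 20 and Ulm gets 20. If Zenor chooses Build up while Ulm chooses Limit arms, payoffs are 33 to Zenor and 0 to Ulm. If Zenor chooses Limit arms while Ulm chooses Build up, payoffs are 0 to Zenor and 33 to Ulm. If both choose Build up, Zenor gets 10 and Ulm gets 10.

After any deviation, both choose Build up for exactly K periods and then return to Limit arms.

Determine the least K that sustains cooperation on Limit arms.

Need Σ_{k=1}^{K} δ^k ≥ (33−20)/(20−10) = 1.3000 at δ = 4/7.
At K = 6 the sum is 1.2869 < 1.3000; at K = 7 it is 1.3068 ≥ 1.3000.
So the minimum punishment length is K = 7.

7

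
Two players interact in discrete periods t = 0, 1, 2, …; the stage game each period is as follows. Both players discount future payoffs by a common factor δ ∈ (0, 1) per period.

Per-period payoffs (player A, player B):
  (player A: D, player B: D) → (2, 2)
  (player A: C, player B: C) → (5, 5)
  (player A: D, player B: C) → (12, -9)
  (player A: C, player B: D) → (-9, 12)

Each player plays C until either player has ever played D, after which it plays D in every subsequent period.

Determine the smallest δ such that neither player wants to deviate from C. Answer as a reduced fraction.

Cooperation forever yields 5 each period: 5/(1−δ).
Deviating yields 12 once, then 2 forever: 12 + 2δ/(1−δ).
No profitable deviation requires 5/(1−δ) ≥ 12 + 2δ/(1−δ).
Multiplying by (1−δ): 5 ≥ 12(1−δ) + 2δ = 12 − 10δ.
So 10δ ≥ 7, i.e. δ ≥ 7/10.

7/10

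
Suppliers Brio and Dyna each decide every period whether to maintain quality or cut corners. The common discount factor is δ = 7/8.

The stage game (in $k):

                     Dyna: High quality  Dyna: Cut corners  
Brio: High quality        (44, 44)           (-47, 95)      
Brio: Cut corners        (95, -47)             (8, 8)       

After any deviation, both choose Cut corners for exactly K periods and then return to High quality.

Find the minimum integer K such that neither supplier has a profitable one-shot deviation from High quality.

2

No profitable deviation requires (44−8)(δ+…+δ^K) ≥ 95−44, i.e. δ+…+δ^K ≥ 17/12 ≈ 1.4167.
With δ = 7/8, the partial sums are K=1: 0.8750, K=2: 1.6406.
K = 2 is the first length at which the sum reaches 1.4167.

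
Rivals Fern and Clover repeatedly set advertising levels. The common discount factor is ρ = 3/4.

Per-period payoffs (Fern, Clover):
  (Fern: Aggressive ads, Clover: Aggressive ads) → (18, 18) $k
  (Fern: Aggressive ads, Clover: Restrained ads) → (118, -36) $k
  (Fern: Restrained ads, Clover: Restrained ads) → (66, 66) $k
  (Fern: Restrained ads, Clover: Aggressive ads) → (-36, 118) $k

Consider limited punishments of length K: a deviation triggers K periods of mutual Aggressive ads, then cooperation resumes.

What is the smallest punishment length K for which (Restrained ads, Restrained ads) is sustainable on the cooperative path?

Need Σ_{k=1}^{K} ρ^k ≥ (118−66)/(66−18) = 1.0833 at ρ = 3/4.
At K = 1 the sum is 0.7500 < 1.0833; at K = 2 it is 1.3125 ≥ 1.0833.
So the minimum punishment length is K = 2.

2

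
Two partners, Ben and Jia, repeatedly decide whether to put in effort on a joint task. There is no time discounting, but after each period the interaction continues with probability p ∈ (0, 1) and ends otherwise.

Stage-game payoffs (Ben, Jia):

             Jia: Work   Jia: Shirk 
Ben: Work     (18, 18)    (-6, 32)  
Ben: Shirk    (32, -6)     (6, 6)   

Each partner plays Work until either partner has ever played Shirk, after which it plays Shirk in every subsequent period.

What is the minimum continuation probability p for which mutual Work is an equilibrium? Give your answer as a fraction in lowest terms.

7/13

Expected cooperation value is 18 + p·18 + p²·18 + … = 18/(1−p); deviation gives 32 + p·6/(1−p).
18 ≥ 32(1−p) + 6p ⇒ 26p ≥ 14 ⇒ p ≥ 14/26 = 7/13.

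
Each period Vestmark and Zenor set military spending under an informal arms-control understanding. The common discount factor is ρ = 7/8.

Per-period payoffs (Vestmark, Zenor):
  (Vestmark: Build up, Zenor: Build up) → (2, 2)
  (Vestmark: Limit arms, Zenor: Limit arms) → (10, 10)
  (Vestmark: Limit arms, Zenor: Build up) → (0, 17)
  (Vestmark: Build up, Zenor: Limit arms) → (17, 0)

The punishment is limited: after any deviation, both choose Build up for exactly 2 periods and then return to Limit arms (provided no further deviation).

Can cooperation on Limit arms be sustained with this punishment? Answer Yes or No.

Yes

Comparing payoff streams over the 3 periods until play realigns: cooperate → 10(1+ρ+…+ρ^2); deviate → 17 + 2(ρ+…+ρ^2).
Cooperation is sustained iff (10−2)(ρ+…+ρ^2) ≥ 17−10.
ρ+…+ρ^2 = 7/8·(1−(7/8)^2)/(1−7/8) = 1.6406, and (17−10)/(10−2) = 0.8750.
1.6406 ≥ 0.8750, so cooperation is sustainable.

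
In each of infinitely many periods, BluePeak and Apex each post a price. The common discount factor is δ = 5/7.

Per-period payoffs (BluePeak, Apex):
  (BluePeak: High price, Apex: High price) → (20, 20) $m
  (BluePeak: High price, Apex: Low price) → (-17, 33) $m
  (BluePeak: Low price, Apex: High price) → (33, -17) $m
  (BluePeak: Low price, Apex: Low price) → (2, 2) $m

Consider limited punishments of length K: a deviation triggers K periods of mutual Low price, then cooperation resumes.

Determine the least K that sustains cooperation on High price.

IC: δ(1−δ^K)/(1−δ) ≥ (33−20)/(20−2) = 13/18.
With δ = 5/7: need 1 − δ^K ≥ 13/18·(1−5/7)/(5/7), i.e. δ^K ≤ 0.7111.
Since (5/7)^1 = 0.7143 and (5/7)^2 = 0.5102, the smallest such K is 2.

2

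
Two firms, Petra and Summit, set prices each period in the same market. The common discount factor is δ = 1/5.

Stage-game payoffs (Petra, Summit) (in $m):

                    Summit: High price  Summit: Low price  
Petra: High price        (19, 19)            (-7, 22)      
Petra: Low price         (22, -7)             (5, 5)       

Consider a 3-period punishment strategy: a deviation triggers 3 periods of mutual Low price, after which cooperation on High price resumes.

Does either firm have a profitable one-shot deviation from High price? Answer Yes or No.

Comparing payoff streams over the 4 periods until play realigns: cooperate → 19(1+δ+…+δ^3); deviate → 22 + 5(δ+…+δ^3).
Cooperation is sustained iff (19−5)(δ+…+δ^3) ≥ 22−19.
δ+…+δ^3 = 1/5·(1−(1/5)^3)/(1−1/5) = 0.2480, and (22−19)/(19−5) = 0.2143.
0.2480 ≥ 0.2143, so cooperation is sustainable.

No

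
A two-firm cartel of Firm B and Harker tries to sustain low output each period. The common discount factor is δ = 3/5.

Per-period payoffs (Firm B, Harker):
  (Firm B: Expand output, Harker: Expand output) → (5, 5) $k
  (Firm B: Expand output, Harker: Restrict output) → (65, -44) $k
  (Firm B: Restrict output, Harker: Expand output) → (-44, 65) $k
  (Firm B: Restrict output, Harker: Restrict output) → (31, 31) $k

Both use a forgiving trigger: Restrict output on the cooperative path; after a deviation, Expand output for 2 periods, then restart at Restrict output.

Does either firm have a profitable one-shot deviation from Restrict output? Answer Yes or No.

Comparing payoff streams over the 3 periods until play realigns: cooperate → 31(1+δ+…+δ^2); deviate → 65 + 5(δ+…+δ^2).
Cooperation is sustained iff (31−5)(δ+…+δ^2) ≥ 65−31.
δ+…+δ^2 = 3/5·(1−(3/5)^2)/(1−3/5) = 0.9600, and (65−31)/(31−5) = 1.3077.
0.9600 < 1.3077, so cooperation is not sustainable.

Yes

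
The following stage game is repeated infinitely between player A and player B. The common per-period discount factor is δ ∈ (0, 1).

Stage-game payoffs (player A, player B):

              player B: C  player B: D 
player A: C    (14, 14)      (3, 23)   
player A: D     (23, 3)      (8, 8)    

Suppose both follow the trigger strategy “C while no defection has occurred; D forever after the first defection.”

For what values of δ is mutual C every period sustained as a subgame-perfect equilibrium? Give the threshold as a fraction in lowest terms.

3/5

14/(1−δ) ≥ 23 + 8δ/(1−δ)
14 ≥ 23 − 15δ
δ ≥ 9/15 = 3/5.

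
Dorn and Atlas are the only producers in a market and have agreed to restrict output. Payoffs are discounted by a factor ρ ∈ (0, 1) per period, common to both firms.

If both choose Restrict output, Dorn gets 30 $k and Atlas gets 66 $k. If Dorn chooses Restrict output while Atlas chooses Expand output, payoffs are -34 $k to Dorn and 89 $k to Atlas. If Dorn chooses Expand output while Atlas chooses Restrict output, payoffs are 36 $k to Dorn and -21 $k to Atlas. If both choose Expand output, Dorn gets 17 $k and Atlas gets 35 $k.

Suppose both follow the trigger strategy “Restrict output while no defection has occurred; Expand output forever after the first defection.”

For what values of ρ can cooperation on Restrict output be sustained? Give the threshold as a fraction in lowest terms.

Dorn's threshold: (36−30)/(36−17) = 6/19.
Atlas's threshold: (89−66)/(89−35) = 23/54.
6/19 < 23/54, so Atlas binds and ρ* = 23/54.

23/54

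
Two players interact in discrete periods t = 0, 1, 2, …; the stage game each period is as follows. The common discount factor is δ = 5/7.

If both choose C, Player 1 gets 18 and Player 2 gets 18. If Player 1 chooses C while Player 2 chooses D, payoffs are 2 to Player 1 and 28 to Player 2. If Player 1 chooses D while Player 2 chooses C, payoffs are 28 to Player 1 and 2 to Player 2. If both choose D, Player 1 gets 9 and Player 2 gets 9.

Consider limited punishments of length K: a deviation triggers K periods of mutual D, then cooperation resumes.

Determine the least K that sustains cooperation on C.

IC: δ(1−δ^K)/(1−δ) ≥ (28−18)/(18−9) = 10/9.
With δ = 5/7: need 1 − δ^K ≥ 10/9·(1−5/7)/(5/7), i.e. δ^K ≤ 0.5556.
Since (5/7)^1 = 0.7143 and (5/7)^2 = 0.5102, the smallest such K is 2.

2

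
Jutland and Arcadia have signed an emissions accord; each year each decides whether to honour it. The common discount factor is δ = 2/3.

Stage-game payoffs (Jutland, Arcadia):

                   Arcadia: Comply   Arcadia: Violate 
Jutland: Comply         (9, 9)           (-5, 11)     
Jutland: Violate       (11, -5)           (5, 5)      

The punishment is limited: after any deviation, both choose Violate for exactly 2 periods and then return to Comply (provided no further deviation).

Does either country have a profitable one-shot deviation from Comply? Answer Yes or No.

No

Comparing payoff streams over the 3 periods until play realigns: cooperate → 9(1+δ+…+δ^2); deviate → 11 + 5(δ+…+δ^2).
Cooperation is sustained iff (9−5)(δ+…+δ^2) ≥ 11−9.
δ+…+δ^2 = 2/3·(1−(2/3)^2)/(1−2/3) = 1.1111, and (11−9)/(9−5) = 0.5000.
1.1111 ≥ 0.5000, so cooperation is sustainable.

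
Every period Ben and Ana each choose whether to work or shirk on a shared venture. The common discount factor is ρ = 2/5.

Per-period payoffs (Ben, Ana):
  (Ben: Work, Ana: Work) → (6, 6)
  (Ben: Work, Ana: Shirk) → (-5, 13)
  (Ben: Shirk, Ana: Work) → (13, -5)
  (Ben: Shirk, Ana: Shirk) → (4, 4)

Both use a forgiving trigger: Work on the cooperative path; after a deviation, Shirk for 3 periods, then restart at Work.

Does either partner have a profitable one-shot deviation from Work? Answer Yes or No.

Yes

IC: ρ+…+ρ^3 ≥ (13−6)/(6−4) = 7/2.
At ρ = 2/5: partial sum = 0.6240 < 3.5000. Cooperation not sustainable.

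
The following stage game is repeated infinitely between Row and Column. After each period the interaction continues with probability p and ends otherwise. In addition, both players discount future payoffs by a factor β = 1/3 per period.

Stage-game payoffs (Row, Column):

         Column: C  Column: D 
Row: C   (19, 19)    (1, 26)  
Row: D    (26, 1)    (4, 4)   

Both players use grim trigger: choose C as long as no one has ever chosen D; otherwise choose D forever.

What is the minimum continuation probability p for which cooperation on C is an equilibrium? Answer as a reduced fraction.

With continuation probability p and discount β, the effective per-period discount factor is βp.
Grim-trigger IC: βp ≥ (26−19)/(26−4) = 7/22.
So p ≥ (7/22)/(1/3) = 21/22.

21/22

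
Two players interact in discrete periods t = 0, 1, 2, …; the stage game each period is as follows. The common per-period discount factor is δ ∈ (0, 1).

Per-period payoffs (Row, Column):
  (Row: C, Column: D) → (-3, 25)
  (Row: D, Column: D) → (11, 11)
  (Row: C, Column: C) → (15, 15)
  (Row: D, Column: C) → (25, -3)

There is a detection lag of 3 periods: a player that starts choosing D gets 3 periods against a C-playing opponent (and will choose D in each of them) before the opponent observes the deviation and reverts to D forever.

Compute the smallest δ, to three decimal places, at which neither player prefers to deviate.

0.894

Deviating for the 3 undetected periods gains 25−15 = 10 per period over cooperation, then loses 15−11 = 4 per period forever once punishment starts.
Gain: 10(1 + δ + … + δ^2); loss: 4·δ^3/(1−δ).
No profitable deviation ⇔ 10(1−δ^3) ≤ 4·δ^3, i.e. δ^3 ≥ 10/(10+4) = 5/7.
Hence δ ≥ (5/7)^(1/3) ≈ 0.894.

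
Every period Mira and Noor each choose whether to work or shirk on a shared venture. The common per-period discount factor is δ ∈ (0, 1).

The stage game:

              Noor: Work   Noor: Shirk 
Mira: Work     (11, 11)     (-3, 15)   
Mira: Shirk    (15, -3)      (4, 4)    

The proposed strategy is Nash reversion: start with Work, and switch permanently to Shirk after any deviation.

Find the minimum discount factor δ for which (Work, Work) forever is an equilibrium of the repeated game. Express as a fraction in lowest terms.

4/11

One-period gain from deviating is 15 − 11 = 4. The loss is 11 − 4 = 7 in every subsequent period, with present value 7·δ/(1−δ).
Deviation is unprofitable when 7·δ/(1−δ) ≥ 4, i.e. δ/(1−δ) ≥ 4/7.
Equivalently δ ≥ 4/(4+7) = 4/11.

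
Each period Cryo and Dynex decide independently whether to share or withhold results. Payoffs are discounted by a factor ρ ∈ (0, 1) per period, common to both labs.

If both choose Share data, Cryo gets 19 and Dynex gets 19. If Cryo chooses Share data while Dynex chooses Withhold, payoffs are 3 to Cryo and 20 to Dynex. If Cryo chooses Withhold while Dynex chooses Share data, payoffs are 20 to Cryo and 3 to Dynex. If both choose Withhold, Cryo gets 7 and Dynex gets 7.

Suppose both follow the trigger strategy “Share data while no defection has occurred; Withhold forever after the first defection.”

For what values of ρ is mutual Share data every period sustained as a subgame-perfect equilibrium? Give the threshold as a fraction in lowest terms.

Under grim trigger the critical discount factor is (T−C)/(T−P) with T = 20, C = 19, P = 7.
ρ* = (20−19)/(20−7) = 1/13.

1/13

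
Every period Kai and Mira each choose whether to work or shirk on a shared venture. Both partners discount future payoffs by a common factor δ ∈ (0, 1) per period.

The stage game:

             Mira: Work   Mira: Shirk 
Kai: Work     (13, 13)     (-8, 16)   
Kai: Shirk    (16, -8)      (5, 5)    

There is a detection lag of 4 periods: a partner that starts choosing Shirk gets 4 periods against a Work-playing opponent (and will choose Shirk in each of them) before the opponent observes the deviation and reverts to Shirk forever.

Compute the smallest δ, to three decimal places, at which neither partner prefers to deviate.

Deviating for the 4 undetected periods gains 16−13 = 3 per period over cooperation, then loses 13−5 = 8 per period forever once punishment starts.
Gain: 3(1 + δ + … + δ^3); loss: 8·δ^4/(1−δ).
No profitable deviation ⇔ 3(1−δ^4) ≤ 8·δ^4, i.e. δ^4 ≥ 3/(3+8) = 3/11.
Hence δ ≥ (3/11)^(1/4) ≈ 0.723.

0.723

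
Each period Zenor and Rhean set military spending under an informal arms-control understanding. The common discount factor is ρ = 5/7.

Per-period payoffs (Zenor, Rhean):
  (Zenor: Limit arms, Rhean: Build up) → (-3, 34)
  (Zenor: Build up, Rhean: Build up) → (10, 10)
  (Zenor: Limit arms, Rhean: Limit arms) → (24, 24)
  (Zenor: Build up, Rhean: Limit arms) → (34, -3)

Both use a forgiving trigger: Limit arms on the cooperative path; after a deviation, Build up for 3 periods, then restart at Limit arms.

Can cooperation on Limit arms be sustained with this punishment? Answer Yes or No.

Yes

A one-shot deviation gives 34 now, then 10 for 3 periods, then back to 24.
Gain from deviating: (34−24) today; loss: (24−10) in each of the next 3 periods.
No-deviation condition: (24−10)(ρ+…+ρ^3) ≥ 34−24, i.e. ρ+…+ρ^3 ≥ 5/7.
At ρ = 5/7: ρ+…+ρ^3 = 1.5889 ≥ 0.7143.
So cooperation is sustainable.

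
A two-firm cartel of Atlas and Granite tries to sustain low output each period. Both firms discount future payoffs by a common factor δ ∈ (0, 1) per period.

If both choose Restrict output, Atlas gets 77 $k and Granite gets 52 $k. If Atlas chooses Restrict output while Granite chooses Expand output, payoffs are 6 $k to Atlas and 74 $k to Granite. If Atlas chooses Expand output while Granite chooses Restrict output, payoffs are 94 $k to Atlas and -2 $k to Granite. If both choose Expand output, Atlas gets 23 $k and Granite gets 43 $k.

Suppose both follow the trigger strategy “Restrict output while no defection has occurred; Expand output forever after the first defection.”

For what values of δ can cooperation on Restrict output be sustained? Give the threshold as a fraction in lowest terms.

Atlas: cooperation gives 77 each period; deviation gives 94 once then 23 forever.
  77/(1−δ) ≥ 94 + 23δ/(1−δ) ⇒ δ ≥ 17/71.
Granite: cooperation gives 52 each period; deviation gives 74 once then 43 forever.
  δ ≥ 22/31.
Both must hold, so the binding constraint is Granite's: δ ≥ 22/31.

22/31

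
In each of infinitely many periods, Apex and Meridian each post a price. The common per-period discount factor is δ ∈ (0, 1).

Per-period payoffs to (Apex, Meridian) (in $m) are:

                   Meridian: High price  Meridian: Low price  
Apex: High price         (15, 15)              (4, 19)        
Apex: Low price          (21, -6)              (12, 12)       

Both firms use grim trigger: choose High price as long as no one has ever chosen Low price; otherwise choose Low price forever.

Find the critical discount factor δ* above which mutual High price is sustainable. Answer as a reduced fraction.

For Apex: deviation gain 21−15 = 6, per-period punishment loss 15−12 = 3. IC gives δ ≥ 6/9 = 2/3.
For Meridian: gain 4, loss 3 per period, so δ ≥ 4/7.
The tighter constraint is Apex's, so cooperation needs δ ≥ 2/3.

2/3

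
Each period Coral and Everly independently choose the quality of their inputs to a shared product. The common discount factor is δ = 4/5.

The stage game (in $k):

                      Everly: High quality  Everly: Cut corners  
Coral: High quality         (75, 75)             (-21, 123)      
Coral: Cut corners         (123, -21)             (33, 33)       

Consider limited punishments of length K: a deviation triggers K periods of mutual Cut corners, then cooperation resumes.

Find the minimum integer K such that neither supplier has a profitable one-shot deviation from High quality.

No profitable deviation requires (75−33)(δ+…+δ^K) ≥ 123−75, i.e. δ+…+δ^K ≥ 8/7 ≈ 1.1429.
With δ = 4/5, the partial sums are K=1: 0.8000, K=2: 1.4400.
K = 2 is the first length at which the sum reaches 1.1429.

2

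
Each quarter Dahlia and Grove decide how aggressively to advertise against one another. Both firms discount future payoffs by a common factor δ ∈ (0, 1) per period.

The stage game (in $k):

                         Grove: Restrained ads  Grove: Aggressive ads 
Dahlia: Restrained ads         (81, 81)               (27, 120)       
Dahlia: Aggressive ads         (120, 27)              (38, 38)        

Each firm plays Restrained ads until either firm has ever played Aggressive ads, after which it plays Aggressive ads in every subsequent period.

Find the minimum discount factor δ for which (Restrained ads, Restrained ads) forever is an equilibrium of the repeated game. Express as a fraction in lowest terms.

39/82

81/(1−δ) ≥ 120 + 38δ/(1−δ)
81 ≥ 120 − 82δ
δ ≥ 39/82.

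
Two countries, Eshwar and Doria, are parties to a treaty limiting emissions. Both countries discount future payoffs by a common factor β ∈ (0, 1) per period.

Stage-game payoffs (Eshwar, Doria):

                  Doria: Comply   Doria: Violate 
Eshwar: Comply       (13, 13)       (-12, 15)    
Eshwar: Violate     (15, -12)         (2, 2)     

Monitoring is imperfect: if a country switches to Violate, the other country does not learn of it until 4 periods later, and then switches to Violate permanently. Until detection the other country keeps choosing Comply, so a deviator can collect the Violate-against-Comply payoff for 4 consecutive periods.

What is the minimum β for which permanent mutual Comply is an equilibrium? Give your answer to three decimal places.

A deviator earns 15 for 4 periods, then 2 forever; cooperating earns 13 forever. Multiplying the IC by (1−β):
13 ≥ 15(1−β^4) + 2β^4, so 13·β^4 ≥ 2 and β^4 ≥ 2/13.
β ≥ (2/13)^(1/4) ≈ 0.626.

0.626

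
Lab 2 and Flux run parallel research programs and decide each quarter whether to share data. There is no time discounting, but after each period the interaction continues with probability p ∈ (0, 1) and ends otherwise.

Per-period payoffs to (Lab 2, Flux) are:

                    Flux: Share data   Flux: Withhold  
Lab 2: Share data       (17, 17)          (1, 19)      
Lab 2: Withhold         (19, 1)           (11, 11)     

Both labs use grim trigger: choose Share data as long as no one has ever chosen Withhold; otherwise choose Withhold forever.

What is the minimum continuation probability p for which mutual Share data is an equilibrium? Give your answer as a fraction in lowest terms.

Expected cooperation value is 17 + p·17 + p²·17 + … = 17/(1−p); deviation gives 19 + p·11/(1−p).
17 ≥ 19(1−p) + 11p ⇒ 8p ≥ 2 ⇒ p ≥ 2/8 = 1/4.

1/4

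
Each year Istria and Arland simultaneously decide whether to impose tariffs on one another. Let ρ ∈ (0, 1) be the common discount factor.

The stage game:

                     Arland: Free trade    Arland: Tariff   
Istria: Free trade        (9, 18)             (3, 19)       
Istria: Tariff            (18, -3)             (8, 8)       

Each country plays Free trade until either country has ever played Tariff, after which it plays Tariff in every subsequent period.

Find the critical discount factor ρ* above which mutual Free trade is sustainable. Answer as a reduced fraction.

9/10

For Istria: deviation gain 18−9 = 9, per-period punishment loss 9−8 = 1. IC gives ρ ≥ 9/10.
For Arland: gain 1, loss 10 per period, so ρ ≥ 1/11.
The tighter constraint is Istria's, so cooperation needs ρ ≥ 9/10.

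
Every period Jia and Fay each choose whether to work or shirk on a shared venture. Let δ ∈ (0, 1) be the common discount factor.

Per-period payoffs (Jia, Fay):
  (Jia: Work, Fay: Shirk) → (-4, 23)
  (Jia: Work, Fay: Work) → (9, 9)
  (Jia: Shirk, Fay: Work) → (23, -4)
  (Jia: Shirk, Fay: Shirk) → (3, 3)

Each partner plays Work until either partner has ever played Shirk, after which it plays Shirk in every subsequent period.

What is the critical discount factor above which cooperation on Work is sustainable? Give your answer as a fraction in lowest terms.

Under grim trigger the critical discount factor is (T−C)/(T−P) with T = 23, C = 9, P = 3.
δ* = (23−9)/(23−3) = 14/20 = 7/10.

7/10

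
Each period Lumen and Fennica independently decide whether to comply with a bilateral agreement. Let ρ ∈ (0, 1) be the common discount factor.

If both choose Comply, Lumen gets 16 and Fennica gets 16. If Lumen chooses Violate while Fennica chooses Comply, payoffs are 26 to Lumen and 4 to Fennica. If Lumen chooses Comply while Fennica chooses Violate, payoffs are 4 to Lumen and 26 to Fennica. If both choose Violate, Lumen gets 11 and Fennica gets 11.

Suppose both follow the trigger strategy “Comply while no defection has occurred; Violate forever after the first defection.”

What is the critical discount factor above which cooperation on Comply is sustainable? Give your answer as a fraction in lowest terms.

One-period gain from deviating is 26 − 16 = 10. The loss is 16 − 11 = 5 in every subsequent period, with present value 5·ρ/(1−ρ).
Deviation is unprofitable when 5·ρ/(1−ρ) ≥ 10, i.e. ρ/(1−ρ) ≥ 2.
Equivalently ρ ≥ 10/(10+5) = 2/3.

2/3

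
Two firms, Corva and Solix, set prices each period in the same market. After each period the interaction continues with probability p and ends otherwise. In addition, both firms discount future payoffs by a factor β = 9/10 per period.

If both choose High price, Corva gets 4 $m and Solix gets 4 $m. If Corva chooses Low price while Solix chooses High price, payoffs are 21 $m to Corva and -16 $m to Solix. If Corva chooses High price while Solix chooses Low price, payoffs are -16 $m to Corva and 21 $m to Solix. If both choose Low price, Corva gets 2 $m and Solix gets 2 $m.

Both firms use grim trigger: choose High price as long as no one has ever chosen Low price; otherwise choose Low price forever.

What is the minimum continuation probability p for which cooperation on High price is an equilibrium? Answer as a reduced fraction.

Expected continuation weight on next period's payoff is β·p = 9/10·p, which plays the role of the discount factor.
Cooperation requires 9/10·p ≥ (21−4)/(21−2) = 17/19, hence p ≥ 170/171.

170/171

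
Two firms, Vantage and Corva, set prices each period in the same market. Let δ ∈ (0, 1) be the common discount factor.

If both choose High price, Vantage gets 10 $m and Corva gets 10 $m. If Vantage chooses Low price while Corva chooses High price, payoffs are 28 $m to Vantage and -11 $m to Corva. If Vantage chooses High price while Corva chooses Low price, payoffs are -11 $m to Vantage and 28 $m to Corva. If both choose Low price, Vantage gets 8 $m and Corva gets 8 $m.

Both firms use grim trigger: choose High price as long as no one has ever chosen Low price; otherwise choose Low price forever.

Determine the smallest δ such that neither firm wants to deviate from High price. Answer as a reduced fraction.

Under grim trigger the critical discount factor is (T−C)/(T−P) with T = 28, C = 10, P = 8.
δ* = (28−10)/(28−8) = 18/20 = 9/10.

9/10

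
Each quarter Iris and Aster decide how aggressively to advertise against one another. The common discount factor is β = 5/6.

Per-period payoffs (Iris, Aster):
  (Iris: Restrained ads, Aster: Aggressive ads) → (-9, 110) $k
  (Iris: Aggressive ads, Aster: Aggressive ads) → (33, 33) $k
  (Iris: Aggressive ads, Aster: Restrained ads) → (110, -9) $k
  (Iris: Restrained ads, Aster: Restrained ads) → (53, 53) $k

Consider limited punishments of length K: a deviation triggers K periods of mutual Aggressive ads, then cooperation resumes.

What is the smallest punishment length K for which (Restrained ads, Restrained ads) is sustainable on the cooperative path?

5

Need Σ_{k=1}^{K} β^k ≥ (110−53)/(53−33) = 2.8500 at β = 5/6.
At K = 4 the sum is 2.5887 < 2.8500; at K = 5 it is 2.9906 ≥ 2.8500.
So the minimum punishment length is K = 5.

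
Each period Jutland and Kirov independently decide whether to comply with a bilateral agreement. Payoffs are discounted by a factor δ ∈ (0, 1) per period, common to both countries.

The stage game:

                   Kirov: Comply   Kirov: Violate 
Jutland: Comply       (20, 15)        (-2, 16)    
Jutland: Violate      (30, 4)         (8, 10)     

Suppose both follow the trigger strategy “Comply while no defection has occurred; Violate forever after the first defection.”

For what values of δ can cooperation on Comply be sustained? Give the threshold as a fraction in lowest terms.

Jutland: cooperation gives 20 each period; deviation gives 30 once then 8 forever.
  20/(1−δ) ≥ 30 + 8δ/(1−δ) ⇒ δ ≥ 10/22 = 5/11.
Kirov: cooperation gives 15 each period; deviation gives 16 once then 10 forever.
  δ ≥ 1/6.
Both must hold, so the binding constraint is Jutland's: δ ≥ 5/11.

5/11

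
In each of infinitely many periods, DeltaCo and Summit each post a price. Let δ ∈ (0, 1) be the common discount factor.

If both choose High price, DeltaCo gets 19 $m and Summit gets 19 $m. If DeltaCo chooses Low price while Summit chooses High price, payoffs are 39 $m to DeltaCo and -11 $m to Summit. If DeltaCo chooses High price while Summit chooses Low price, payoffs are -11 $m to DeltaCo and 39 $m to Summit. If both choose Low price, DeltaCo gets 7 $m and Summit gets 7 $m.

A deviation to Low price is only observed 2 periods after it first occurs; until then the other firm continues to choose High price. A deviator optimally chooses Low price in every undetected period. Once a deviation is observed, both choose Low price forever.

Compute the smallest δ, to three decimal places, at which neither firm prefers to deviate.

The best deviation is to choose Low price for all 2 undetected periods, earning 39 each, then 7 forever once detected.
Deviation value: 39(1−δ^2)/(1−δ) + 7δ^2/(1−δ); cooperation value: 19/(1−δ).
IC: 19 ≥ 39(1−δ^2) + 7δ^2 = 39 − 32δ^2.
So δ^2 ≥ 20/32 = 5/8, giving δ ≥ (5/8)^(1/2) ≈ 0.791.

0.791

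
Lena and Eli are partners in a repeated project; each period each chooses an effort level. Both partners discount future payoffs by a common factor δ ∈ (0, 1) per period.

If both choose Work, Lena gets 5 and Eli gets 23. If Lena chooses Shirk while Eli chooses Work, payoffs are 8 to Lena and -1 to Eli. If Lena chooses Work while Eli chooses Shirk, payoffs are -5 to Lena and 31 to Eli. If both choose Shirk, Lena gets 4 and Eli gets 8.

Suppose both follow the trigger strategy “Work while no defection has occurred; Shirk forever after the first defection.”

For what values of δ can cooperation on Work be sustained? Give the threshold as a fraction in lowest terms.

3/4

For Lena: deviation gain 8−5 = 3, per-period punishment loss 5−4 = 1. IC gives δ ≥ 3/4.
For Eli: gain 8, loss 15 per period, so δ ≥ 8/23.
The tighter constraint is Lena's, so cooperation needs δ ≥ 3/4.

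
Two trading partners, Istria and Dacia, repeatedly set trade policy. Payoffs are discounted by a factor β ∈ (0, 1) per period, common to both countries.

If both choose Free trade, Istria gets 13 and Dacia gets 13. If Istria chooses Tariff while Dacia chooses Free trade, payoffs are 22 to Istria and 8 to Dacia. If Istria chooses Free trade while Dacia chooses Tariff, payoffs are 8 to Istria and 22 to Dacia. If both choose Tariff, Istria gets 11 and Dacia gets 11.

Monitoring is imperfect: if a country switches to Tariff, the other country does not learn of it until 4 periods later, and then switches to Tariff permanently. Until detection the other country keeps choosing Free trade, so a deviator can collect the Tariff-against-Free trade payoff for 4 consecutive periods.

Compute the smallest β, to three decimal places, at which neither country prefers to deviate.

0.951

Deviating for the 4 undetected periods gains 22−13 = 9 per period over cooperation, then loses 13−11 = 2 per period forever once punishment starts.
Gain: 9(1 + β + … + β^3); loss: 2·β^4/(1−β).
No profitable deviation ⇔ 9(1−β^4) ≤ 2·β^4, i.e. β^4 ≥ 9/(9+2) = 9/11.
Hence β ≥ (9/11)^(1/4) ≈ 0.951.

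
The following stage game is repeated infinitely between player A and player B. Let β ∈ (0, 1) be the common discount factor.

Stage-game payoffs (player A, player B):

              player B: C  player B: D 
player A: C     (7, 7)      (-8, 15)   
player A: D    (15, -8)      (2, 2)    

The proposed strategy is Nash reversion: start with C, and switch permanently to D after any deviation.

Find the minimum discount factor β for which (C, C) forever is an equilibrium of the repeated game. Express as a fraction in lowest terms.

8/13

One-period gain from deviating is 15 − 7 = 8. The loss is 7 − 2 = 5 in every subsequent period, with present value 5·β/(1−β).
Deviation is unprofitable when 5·β/(1−β) ≥ 8, i.e. β/(1−β) ≥ 8/5.
Equivalently β ≥ 8/(8+5) = 8/13.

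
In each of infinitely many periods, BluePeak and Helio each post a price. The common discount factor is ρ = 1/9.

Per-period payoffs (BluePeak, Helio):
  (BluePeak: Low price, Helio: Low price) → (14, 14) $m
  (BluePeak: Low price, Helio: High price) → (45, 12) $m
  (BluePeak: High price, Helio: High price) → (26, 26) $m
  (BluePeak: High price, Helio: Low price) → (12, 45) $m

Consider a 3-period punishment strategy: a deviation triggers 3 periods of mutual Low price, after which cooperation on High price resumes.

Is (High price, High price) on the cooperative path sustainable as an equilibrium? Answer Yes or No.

No

A one-shot deviation gives 45 now, then 14 for 3 periods, then back to 26.
Gain from deviating: (45−26) today; loss: (26−14) in each of the next 3 periods.
No-deviation condition: (26−14)(ρ+…+ρ^3) ≥ 45−26, i.e. ρ+…+ρ^3 ≥ 19/12.
At ρ = 1/9: ρ+…+ρ^3 = 0.1248 < 1.5833.
So cooperation is not sustainable.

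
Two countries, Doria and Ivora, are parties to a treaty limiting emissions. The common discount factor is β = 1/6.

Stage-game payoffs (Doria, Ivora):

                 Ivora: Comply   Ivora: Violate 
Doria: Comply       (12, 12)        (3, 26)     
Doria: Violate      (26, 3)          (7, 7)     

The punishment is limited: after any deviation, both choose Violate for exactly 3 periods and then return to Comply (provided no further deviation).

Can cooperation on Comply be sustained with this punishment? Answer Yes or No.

Comparing payoff streams over the 4 periods until play realigns: cooperate → 12(1+β+…+β^3); deviate → 26 + 7(β+…+β^3).
Cooperation is sustained iff (12−7)(β+…+β^3) ≥ 26−12.
β+…+β^3 = 1/6·(1−(1/6)^3)/(1−1/6) = 0.1991, and (26−12)/(12−7) = 2.8000.
0.1991 < 2.8000, so cooperation is not sustainable.

No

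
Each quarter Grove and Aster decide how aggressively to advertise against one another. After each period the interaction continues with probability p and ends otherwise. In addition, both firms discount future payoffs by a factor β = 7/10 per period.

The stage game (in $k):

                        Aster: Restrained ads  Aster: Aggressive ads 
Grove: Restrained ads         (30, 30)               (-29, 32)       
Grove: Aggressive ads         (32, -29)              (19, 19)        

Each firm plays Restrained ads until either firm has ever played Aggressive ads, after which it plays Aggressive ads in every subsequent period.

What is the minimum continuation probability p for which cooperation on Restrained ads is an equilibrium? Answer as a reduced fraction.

20/91

Expected continuation weight on next period's payoff is β·p = 7/10·p, which plays the role of the discount factor.
Cooperation requires 7/10·p ≥ (32−30)/(32−19) = 2/13, hence p ≥ 20/91.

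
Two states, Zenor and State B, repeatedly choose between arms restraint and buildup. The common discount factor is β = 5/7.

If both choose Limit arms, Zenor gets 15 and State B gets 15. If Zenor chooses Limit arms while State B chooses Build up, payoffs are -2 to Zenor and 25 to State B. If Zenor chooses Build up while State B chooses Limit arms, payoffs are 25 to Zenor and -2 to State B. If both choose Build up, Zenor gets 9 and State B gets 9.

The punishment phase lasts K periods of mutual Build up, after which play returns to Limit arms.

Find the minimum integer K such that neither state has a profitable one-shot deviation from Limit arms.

4

IC: β(1−β^K)/(1−β) ≥ (25−15)/(15−9) = 5/3.
With β = 5/7: need 1 − β^K ≥ 5/3·(1−5/7)/(5/7), i.e. β^K ≤ 0.3333.
Since (5/7)^3 = 0.3644 and (5/7)^4 = 0.2603, the smallest such K is 4.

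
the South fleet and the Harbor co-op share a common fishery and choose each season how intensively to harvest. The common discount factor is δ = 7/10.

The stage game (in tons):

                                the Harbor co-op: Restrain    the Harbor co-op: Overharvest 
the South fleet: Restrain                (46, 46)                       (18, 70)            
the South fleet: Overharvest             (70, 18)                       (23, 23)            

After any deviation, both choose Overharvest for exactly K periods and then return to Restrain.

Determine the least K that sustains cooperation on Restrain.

Need Σ_{k=1}^{K} δ^k ≥ (70−46)/(46−23) = 1.0435 at δ = 7/10.
At K = 1 the sum is 0.7000 < 1.0435; at K = 2 it is 1.1900 ≥ 1.0435.
So the minimum punishment length is K = 2.

2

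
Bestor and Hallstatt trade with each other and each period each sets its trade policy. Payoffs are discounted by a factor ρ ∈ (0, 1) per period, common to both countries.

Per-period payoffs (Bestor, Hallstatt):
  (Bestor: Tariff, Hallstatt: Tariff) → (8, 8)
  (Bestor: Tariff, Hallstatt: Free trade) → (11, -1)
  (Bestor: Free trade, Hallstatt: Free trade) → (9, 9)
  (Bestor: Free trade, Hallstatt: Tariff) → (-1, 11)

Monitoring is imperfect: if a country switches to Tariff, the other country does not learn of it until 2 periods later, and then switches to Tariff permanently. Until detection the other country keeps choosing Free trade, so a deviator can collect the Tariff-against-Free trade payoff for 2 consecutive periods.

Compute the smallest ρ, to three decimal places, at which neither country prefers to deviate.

The best deviation is to choose Tariff for all 2 undetected periods, earning 11 each, then 8 forever once detected.
Deviation value: 11(1−ρ^2)/(1−ρ) + 8ρ^2/(1−ρ); cooperation value: 9/(1−ρ).
IC: 9 ≥ 11(1−ρ^2) + 8ρ^2 = 11 − 3ρ^2.
So ρ^2 ≥ 2/3, giving ρ ≥ (2/3)^(1/2) ≈ 0.816.

0.816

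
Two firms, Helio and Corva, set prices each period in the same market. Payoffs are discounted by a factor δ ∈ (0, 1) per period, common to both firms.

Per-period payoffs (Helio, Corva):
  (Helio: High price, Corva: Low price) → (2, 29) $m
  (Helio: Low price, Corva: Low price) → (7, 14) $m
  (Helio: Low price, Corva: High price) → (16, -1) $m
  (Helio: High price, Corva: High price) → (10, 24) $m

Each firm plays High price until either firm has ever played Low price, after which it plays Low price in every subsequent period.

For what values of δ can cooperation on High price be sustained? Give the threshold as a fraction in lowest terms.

For Helio: deviation gain 16−10 = 6, per-period punishment loss 10−7 = 3. IC gives δ ≥ 6/9 = 2/3.
For Corva: gain 5, loss 10 per period, so δ ≥ 5/15 = 1/3.
The tighter constraint is Helio's, so cooperation needs δ ≥ 2/3.

2/3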